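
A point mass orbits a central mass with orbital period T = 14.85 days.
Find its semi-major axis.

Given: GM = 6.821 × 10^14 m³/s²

Convert to SI: T = 14.85 days = 1.28304e+06 s.
Invert Kepler's third law: a = (GM · T² / (4π²))^(1/3).
Substituting T = 1.28304e+06 s and GM = 6.821e+14 m³/s²:
a = (6.821e+14 · (1.28304e+06)² / (4π²))^(1/3) m
a ≈ 3.053e+08 m = 305.3 Mm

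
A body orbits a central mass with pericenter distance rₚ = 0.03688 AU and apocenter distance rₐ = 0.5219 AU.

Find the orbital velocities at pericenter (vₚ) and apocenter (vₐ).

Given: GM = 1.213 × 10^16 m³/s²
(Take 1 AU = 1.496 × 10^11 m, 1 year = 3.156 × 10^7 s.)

Convert to SI: rₚ = 0.03688 AU = 5.51725e+09 m; rₐ = 0.5219 AU = 7.80762e+10 m.
Use the vis-viva equation v² = GM(2/r − 1/a) with a = (rₚ + rₐ)/2 = (5.51725e+09 + 7.80762e+10)/2 = 4.17967e+10 m.
vₚ = √(GM · (2/rₚ − 1/a)) = √(1.213e+16 · (2/5.51725e+09 − 1/4.17967e+10)) m/s ≈ 2027 m/s = 0.4275 AU/year.
vₐ = √(GM · (2/rₐ − 1/a)) = √(1.213e+16 · (2/7.80762e+10 − 1/4.17967e+10)) m/s ≈ 143.2 m/s = 0.03021 AU/year.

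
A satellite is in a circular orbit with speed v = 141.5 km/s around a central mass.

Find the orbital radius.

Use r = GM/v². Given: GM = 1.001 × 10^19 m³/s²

Convert to SI: v = 141.5 km/s = 141500 m/s.
For a circular orbit, v² = GM / r, so r = GM / v².
r = 1.001e+19 / (141500)² m ≈ 4.999e+08 m = 499.9 Mm.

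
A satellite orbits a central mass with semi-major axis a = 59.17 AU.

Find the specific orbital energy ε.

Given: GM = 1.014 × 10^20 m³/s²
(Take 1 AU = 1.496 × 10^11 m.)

Convert to SI: a = 59.17 AU = 8.85183e+12 m.
ε = −GM / (2a).
ε = −1.014e+20 / (2 · 8.85183e+12) J/kg ≈ -5.728e+06 J/kg = -5.728 MJ/kg.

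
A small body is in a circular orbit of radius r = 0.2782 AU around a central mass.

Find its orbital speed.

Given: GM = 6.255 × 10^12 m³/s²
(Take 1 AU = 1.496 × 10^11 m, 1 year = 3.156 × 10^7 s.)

Convert to SI: r = 0.2782 AU = 4.16187e+10 m.
For a circular orbit, gravity supplies the centripetal force, so v = √(GM / r).
v = √(6.255e+12 / 4.16187e+10) m/s ≈ 12.26 m/s = 0.002586 AU/year.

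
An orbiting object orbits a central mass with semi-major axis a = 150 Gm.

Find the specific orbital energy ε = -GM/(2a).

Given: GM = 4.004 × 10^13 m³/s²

Convert to SI: a = 150 Gm = 1.5e+11 m.
ε = −GM / (2a).
ε = −4.004e+13 / (2 · 1.5e+11) J/kg ≈ -133.5 J/kg = -133.5 J/kg.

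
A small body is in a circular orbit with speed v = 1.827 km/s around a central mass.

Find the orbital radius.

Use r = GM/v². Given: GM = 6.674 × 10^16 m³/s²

Convert to SI: v = 1.827 km/s = 1827 m/s.
For a circular orbit, v² = GM / r, so r = GM / v².
r = 6.674e+16 / (1827)² m ≈ 1.999e+10 m = 19.99 Gm.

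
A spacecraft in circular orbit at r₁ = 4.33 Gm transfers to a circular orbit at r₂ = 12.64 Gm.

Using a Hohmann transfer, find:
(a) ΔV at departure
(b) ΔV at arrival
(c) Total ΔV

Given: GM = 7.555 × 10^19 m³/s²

Convert to SI: r₁ = 4.33 Gm = 4.33e+09 m; r₂ = 12.64 Gm = 1.264e+10 m.
Transfer semi-major axis: a_t = (r₁ + r₂)/2 = (4.33e+09 + 1.264e+10)/2 = 8.485e+09 m.
Circular speeds: v₁ = √(GM/r₁) = 132091 m/s, v₂ = √(GM/r₂) = 77311.4 m/s.
Transfer speeds (vis-viva v² = GM(2/r − 1/a_t)): v₁ᵗ = 161221 m/s, v₂ᵗ = 55228.3 m/s.
(a) ΔV₁ = |v₁ᵗ − v₁| ≈ 2.913e+04 m/s = 29.13 km/s.
(b) ΔV₂ = |v₂ − v₂ᵗ| ≈ 2.208e+04 m/s = 22.08 km/s.
(c) ΔV_total = ΔV₁ + ΔV₂ ≈ 5.121e+04 m/s = 51.21 km/s.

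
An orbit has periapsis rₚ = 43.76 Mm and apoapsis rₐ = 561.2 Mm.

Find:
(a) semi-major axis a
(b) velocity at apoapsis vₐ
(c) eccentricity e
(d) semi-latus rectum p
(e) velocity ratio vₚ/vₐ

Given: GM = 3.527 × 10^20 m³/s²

Convert to SI: rₚ = 43.76 Mm = 4.376e+07 m; rₐ = 561.2 Mm = 5.612e+08 m.
(a) a = (rₚ + rₐ)/2 = (4.376e+07 + 5.612e+08)/2 ≈ 3.025e+08 m
(b) With a = (rₚ + rₐ)/2 = 3.0248e+08 m, vₐ = √(GM (2/rₐ − 1/a)) = √(3.527e+20 · (2/5.612e+08 − 1/3.0248e+08)) m/s ≈ 3.015e+05 m/s
(c) e = (rₐ − rₚ)/(rₐ + rₚ) = (5.612e+08 − 4.376e+07)/(5.612e+08 + 4.376e+07) ≈ 0.8553
(d) From a = (rₚ + rₐ)/2 = 3.0248e+08 m and e = (rₐ − rₚ)/(rₐ + rₚ) = 0.855329, p = a(1 − e²) = 3.0248e+08 · (1 − (0.855329)²) ≈ 8.119e+07 m
(e) Conservation of angular momentum (rₚvₚ = rₐvₐ) gives vₚ/vₐ = rₐ/rₚ = 5.612e+08/4.376e+07 ≈ 12.82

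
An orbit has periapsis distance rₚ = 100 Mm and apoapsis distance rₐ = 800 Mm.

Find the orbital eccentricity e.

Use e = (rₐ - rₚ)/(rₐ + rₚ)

Convert to SI: rₚ = 100 Mm = 1e+08 m; rₐ = 800 Mm = 8e+08 m.
e = (rₐ − rₚ) / (rₐ + rₚ).
e = (8e+08 − 1e+08) / (8e+08 + 1e+08) = 7e+08 / 9e+08 ≈ 0.7778.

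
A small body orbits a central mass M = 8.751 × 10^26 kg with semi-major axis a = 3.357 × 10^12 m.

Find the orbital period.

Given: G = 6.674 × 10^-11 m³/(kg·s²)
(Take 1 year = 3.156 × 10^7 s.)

GM = G · M = 6.674e-11 · 8.751e+26 = 5.84042e+16 m³/s².
Kepler's third law: T = 2π √(a³ / GM).
Substituting a = 3.357e+12 m and GM = 5.84042e+16 m³/s²:
T = 2π √((3.357e+12)³ / 5.84042e+16) s
T ≈ 1.599e+11 s = 5067 years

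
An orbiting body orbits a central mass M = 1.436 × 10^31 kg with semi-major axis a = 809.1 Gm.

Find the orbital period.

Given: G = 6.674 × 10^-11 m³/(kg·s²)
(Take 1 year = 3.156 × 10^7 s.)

Convert to SI: a = 809.1 Gm = 8.091e+11 m.
GM = G · M = 6.674e-11 · 1.436e+31 = 9.58386e+20 m³/s².
Kepler's third law: T = 2π √(a³ / GM).
Substituting a = 8.091e+11 m and GM = 9.58386e+20 m³/s²:
T = 2π √((8.091e+11)³ / 9.58386e+20) s
T ≈ 1.477e+08 s = 4.68 years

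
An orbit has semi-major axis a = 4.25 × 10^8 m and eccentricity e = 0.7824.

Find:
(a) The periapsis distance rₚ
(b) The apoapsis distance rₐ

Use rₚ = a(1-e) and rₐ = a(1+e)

(a) rₚ = a(1 − e) = 4.25e+08 · (1 − 0.7824) = 4.25e+08 · 0.2176 ≈ 9.248e+07 m = 9.248 × 10^7 m.
(b) rₐ = a(1 + e) = 4.25e+08 · (1 + 0.7824) = 4.25e+08 · 1.7824 ≈ 7.575e+08 m = 7.575 × 10^8 m.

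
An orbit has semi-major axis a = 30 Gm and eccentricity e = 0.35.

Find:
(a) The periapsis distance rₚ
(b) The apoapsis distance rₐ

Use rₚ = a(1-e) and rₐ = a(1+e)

Convert to SI: a = 30 Gm = 3e+10 m.
(a) rₚ = a(1 − e) = 3e+10 · (1 − 0.35) = 3e+10 · 0.65 ≈ 1.95e+10 m = 19.5 Gm.
(b) rₐ = a(1 + e) = 3e+10 · (1 + 0.35) = 3e+10 · 1.35 ≈ 4.05e+10 m = 40.5 Gm.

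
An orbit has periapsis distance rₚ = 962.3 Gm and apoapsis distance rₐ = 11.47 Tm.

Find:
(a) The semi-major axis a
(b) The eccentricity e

Convert to SI: rₚ = 962.3 Gm = 9.623e+11 m; rₐ = 11.47 Tm = 1.147e+13 m.
(a) a = (rₚ + rₐ) / 2 = (9.623e+11 + 1.147e+13) / 2 ≈ 6.216e+12 m = 6.216 Tm.
(b) e = (rₐ − rₚ) / (rₐ + rₚ) = (1.147e+13 − 9.623e+11) / (1.147e+13 + 9.623e+11) ≈ 0.8452.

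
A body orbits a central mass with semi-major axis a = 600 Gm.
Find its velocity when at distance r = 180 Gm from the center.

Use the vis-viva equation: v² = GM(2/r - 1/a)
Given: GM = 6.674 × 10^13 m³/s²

Convert to SI: a = 600 Gm = 6e+11 m; r = 180 Gm = 1.8e+11 m.
Vis-viva: v = √(GM · (2/r − 1/a)).
2/r − 1/a = 2/1.8e+11 − 1/6e+11 = 9.44444e-12 m⁻¹.
v = √(6.674e+13 · 9.44444e-12) m/s ≈ 25.11 m/s = 25.11 m/s.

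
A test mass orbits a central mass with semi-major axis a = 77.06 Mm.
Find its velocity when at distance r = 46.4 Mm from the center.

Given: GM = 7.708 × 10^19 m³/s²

Convert to SI: a = 77.06 Mm = 7.706e+07 m; r = 46.4 Mm = 4.64e+07 m.
Vis-viva: v = √(GM · (2/r − 1/a)).
2/r − 1/a = 2/4.64e+07 − 1/7.706e+07 = 3.01265e-08 m⁻¹.
v = √(7.708e+19 · 3.01265e-08) m/s ≈ 1.524e+06 m/s = 1524 km/s.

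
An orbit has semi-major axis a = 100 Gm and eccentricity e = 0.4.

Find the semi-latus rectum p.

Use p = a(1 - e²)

Convert to SI: a = 100 Gm = 1e+11 m.
p = a (1 − e²).
p = 1e+11 · (1 − (0.4)²) = 1e+11 · 0.84 ≈ 8.4e+10 m = 84 Gm.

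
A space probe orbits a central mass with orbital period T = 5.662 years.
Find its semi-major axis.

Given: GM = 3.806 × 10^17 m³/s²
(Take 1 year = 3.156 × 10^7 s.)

Convert to SI: T = 5.662 years = 1.78693e+08 s.
Invert Kepler's third law: a = (GM · T² / (4π²))^(1/3).
Substituting T = 1.78693e+08 s and GM = 3.806e+17 m³/s²:
a = (3.806e+17 · (1.78693e+08)² / (4π²))^(1/3) m
a ≈ 6.752e+10 m = 67.52 Gm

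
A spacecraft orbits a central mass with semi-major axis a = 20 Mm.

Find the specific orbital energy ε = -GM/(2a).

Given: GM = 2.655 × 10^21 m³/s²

Convert to SI: a = 20 Mm = 2e+07 m.
ε = −GM / (2a).
ε = −2.655e+21 / (2 · 2e+07) J/kg ≈ -6.638e+13 J/kg = -6.638e+04 GJ/kg.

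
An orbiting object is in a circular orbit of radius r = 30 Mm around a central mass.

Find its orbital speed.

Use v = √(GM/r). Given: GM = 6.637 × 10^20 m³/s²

Convert to SI: r = 30 Mm = 3e+07 m.
For a circular orbit, gravity supplies the centripetal force, so v = √(GM / r).
v = √(6.637e+20 / 3e+07) m/s ≈ 4.704e+06 m/s = 4704 km/s.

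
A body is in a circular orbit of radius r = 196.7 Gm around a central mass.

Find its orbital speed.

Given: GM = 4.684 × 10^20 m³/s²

Convert to SI: r = 196.7 Gm = 1.967e+11 m.
For a circular orbit, gravity supplies the centripetal force, so v = √(GM / r).
v = √(4.684e+20 / 1.967e+11) m/s ≈ 4.88e+04 m/s = 48.8 km/s.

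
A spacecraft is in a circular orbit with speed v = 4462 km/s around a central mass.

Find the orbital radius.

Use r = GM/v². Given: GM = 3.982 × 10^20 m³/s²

Convert to SI: v = 4462 km/s = 4.462e+06 m/s.
For a circular orbit, v² = GM / r, so r = GM / v².
r = 3.982e+20 / (4.462e+06)² m ≈ 2e+07 m = 20 Mm.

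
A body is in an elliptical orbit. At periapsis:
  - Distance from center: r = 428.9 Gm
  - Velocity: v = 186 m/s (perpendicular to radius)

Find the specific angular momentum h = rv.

Convert to SI: r = 428.9 Gm = 4.289e+11 m.
With v perpendicular to r, h = r · v.
h = 4.289e+11 · 186 m²/s ≈ 7.978e+13 m²/s.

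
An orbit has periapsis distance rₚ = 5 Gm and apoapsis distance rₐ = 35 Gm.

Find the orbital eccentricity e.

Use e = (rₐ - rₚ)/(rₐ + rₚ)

Convert to SI: rₚ = 5 Gm = 5e+09 m; rₐ = 35 Gm = 3.5e+10 m.
e = (rₐ − rₚ) / (rₐ + rₚ).
e = (3.5e+10 − 5e+09) / (3.5e+10 + 5e+09) = 3e+10 / 4e+10 ≈ 0.75.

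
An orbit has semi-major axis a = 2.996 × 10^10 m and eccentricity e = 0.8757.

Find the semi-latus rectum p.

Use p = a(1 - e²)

p = a (1 − e²).
p = 2.996e+10 · (1 − (0.8757)²) = 2.996e+10 · 0.23315 ≈ 6.985e+09 m = 6.985 × 10^9 m.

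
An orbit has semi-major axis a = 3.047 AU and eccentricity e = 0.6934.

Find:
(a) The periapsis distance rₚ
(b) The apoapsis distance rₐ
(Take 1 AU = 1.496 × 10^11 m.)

Convert to SI: a = 3.047 AU = 4.55831e+11 m.
(a) rₚ = a(1 − e) = 4.55831e+11 · (1 − 0.6934) = 4.55831e+11 · 0.3066 ≈ 1.398e+11 m = 0.9342 AU.
(b) rₐ = a(1 + e) = 4.55831e+11 · (1 + 0.6934) = 4.55831e+11 · 1.6934 ≈ 7.719e+11 m = 5.16 AU.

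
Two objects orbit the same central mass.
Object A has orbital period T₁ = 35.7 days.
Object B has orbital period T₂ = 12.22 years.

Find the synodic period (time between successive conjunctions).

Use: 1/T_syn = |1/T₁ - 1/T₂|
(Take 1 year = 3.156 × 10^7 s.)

Convert to SI: T₁ = 35.7 days = 3.08448e+06 s; T₂ = 12.22 years = 3.85663e+08 s.
T_syn = |T₁ · T₂ / (T₁ − T₂)|.
T_syn = |3.08448e+06 · 3.85663e+08 / (3.08448e+06 − 3.85663e+08)| s ≈ 3.109e+06 s = 35.99 days.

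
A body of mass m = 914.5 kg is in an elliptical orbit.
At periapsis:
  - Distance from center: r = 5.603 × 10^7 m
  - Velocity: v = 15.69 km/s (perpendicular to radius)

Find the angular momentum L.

Convert to SI: v = 15.69 km/s = 15690 m/s.
Since v is perpendicular to r, L = m · v · r.
L = 914.5 · 15690 · 5.603e+07 kg·m²/s ≈ 8.039e+14 kg·m²/s.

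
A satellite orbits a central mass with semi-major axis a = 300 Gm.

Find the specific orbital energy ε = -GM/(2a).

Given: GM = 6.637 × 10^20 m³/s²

Convert to SI: a = 300 Gm = 3e+11 m.
ε = −GM / (2a).
ε = −6.637e+20 / (2 · 3e+11) J/kg ≈ -1.106e+09 J/kg = -1.106 GJ/kg.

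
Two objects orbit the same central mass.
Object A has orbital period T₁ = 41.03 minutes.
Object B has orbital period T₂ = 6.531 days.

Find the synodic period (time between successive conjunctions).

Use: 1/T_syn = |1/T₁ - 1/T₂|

Convert to SI: T₁ = 41.03 minutes = 2461.8 s; T₂ = 6.531 days = 564278 s.
T_syn = |T₁ · T₂ / (T₁ − T₂)|.
T_syn = |2461.8 · 564278 / (2461.8 − 564278)| s ≈ 2473 s = 41.21 minutes.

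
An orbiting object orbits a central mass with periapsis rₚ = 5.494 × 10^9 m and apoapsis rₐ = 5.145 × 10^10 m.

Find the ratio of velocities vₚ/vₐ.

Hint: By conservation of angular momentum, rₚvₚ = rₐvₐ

Conservation of angular momentum gives rₚvₚ = rₐvₐ, so vₚ/vₐ = rₐ/rₚ.
vₚ/vₐ = 5.145e+10 / 5.494e+09 ≈ 9.365.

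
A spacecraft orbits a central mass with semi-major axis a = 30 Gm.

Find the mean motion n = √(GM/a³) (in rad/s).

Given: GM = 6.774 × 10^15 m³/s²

Convert to SI: a = 30 Gm = 3e+10 m.
n = √(GM / a³).
n = √(6.774e+15 / (3e+10)³) rad/s ≈ 1.584e-08 rad/s.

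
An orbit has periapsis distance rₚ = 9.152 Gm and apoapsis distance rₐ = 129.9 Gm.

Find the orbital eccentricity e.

Convert to SI: rₚ = 9.152 Gm = 9.152e+09 m; rₐ = 129.9 Gm = 1.299e+11 m.
e = (rₐ − rₚ) / (rₐ + rₚ).
e = (1.299e+11 − 9.152e+09) / (1.299e+11 + 9.152e+09) = 1.20748e+11 / 1.39052e+11 ≈ 0.8684.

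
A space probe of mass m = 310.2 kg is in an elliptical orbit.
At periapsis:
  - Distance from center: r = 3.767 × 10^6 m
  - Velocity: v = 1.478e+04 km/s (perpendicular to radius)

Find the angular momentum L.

Convert to SI: v = 1.478e+04 km/s = 1.478e+07 m/s.
Since v is perpendicular to r, L = m · v · r.
L = 310.2 · 1.478e+07 · 3.767e+06 kg·m²/s ≈ 1.727e+16 kg·m²/s.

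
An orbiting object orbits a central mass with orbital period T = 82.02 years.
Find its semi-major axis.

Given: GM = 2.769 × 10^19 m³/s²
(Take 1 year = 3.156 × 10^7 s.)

Convert to SI: T = 82.02 years = 2.58855e+09 s.
Invert Kepler's third law: a = (GM · T² / (4π²))^(1/3).
Substituting T = 2.58855e+09 s and GM = 2.769e+19 m³/s²:
a = (2.769e+19 · (2.58855e+09)² / (4π²))^(1/3) m
a ≈ 1.675e+12 m = 1.675 Tm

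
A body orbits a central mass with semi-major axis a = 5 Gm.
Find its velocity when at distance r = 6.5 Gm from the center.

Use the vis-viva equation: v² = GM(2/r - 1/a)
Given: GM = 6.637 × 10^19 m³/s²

Convert to SI: a = 5 Gm = 5e+09 m; r = 6.5 Gm = 6.5e+09 m.
Vis-viva: v = √(GM · (2/r − 1/a)).
2/r − 1/a = 2/6.5e+09 − 1/5e+09 = 1.07692e-10 m⁻¹.
v = √(6.637e+19 · 1.07692e-10) m/s ≈ 8.454e+04 m/s = 84.54 km/s.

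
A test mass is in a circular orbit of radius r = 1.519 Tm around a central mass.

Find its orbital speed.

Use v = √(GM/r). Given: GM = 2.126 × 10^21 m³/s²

Convert to SI: r = 1.519 Tm = 1.519e+12 m.
For a circular orbit, gravity supplies the centripetal force, so v = √(GM / r).
v = √(2.126e+21 / 1.519e+12) m/s ≈ 3.741e+04 m/s = 37.41 km/s.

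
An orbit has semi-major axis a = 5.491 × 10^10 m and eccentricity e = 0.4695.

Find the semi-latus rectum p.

p = a (1 − e²).
p = 5.491e+10 · (1 − (0.4695)²) = 5.491e+10 · 0.77957 ≈ 4.281e+10 m = 4.281 × 10^10 m.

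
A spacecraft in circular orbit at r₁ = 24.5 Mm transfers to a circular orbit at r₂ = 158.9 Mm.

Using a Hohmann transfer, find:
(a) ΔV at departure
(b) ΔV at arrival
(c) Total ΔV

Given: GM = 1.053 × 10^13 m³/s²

Convert to SI: r₁ = 24.5 Mm = 2.45e+07 m; r₂ = 158.9 Mm = 1.589e+08 m.
Transfer semi-major axis: a_t = (r₁ + r₂)/2 = (2.45e+07 + 1.589e+08)/2 = 9.17e+07 m.
Circular speeds: v₁ = √(GM/r₁) = 655.588 m/s, v₂ = √(GM/r₂) = 257.426 m/s.
Transfer speeds (vis-viva v² = GM(2/r − 1/a_t)): v₁ᵗ = 862.995 m/s, v₂ᵗ = 133.061 m/s.
(a) ΔV₁ = |v₁ᵗ − v₁| ≈ 207.4 m/s = 207.4 m/s.
(b) ΔV₂ = |v₂ − v₂ᵗ| ≈ 124.4 m/s = 124.4 m/s.
(c) ΔV_total = ΔV₁ + ΔV₂ ≈ 331.8 m/s = 331.8 m/s.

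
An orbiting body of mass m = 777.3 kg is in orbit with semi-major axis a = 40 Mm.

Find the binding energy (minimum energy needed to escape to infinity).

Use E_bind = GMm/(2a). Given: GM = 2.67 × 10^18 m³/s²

Convert to SI: a = 40 Mm = 4e+07 m.
Total orbital energy is E = −GMm/(2a); binding energy is E_bind = −E = GMm/(2a).
E_bind = 2.67e+18 · 777.3 / (2 · 4e+07) J ≈ 2.594e+13 J = 25.94 TJ.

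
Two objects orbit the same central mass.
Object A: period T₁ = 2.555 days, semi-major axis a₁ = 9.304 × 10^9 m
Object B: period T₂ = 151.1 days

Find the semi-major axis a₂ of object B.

Convert to SI: T₁ = 2.555 days = 220752 s; T₂ = 151.1 days = 1.3055e+07 s.
Kepler's third law: (T₁/T₂)² = (a₁/a₂)³ ⇒ a₂ = a₁ · (T₂/T₁)^(2/3).
T₂/T₁ = 1.3055e+07 / 220752 = 59.1389.
a₂ = 9.304e+09 · (59.1389)^(2/3) m ≈ 1.412e+11 m = 1.412 × 10^11 m.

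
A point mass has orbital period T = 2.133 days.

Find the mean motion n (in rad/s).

Convert to SI: T = 2.133 days = 184291 s.
n = 2π / T.
n = 2π / 184291 s ≈ 3.409e-05 rad/s.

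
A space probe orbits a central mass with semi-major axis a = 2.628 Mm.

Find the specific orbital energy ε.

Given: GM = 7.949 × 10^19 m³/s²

Convert to SI: a = 2.628 Mm = 2.628e+06 m.
ε = −GM / (2a).
ε = −7.949e+19 / (2 · 2.628e+06) J/kg ≈ -1.512e+13 J/kg = -1.512e+04 GJ/kg.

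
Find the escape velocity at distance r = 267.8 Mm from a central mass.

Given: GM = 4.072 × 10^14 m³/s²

Convert to SI: r = 267.8 Mm = 2.678e+08 m.
Escape velocity comes from setting total energy to zero: ½v² − GM/r = 0 ⇒ v_esc = √(2GM / r).
v_esc = √(2 · 4.072e+14 / 2.678e+08) m/s ≈ 1744 m/s = 1.744 km/s.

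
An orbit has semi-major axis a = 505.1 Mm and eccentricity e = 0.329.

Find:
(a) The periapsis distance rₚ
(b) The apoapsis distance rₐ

Convert to SI: a = 505.1 Mm = 5.051e+08 m.
(a) rₚ = a(1 − e) = 5.051e+08 · (1 − 0.329) = 5.051e+08 · 0.671 ≈ 3.389e+08 m = 338.9 Mm.
(b) rₐ = a(1 + e) = 5.051e+08 · (1 + 0.329) = 5.051e+08 · 1.329 ≈ 6.713e+08 m = 671.3 Mm.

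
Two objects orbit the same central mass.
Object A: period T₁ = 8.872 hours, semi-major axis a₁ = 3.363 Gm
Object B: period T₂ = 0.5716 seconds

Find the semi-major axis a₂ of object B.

Convert to SI: T₁ = 8.872 hours = 31939.2 s; a₁ = 3.363 Gm = 3.363e+09 m.
Kepler's third law: (T₁/T₂)² = (a₁/a₂)³ ⇒ a₂ = a₁ · (T₂/T₁)^(2/3).
T₂/T₁ = 0.5716 / 31939.2 = 1.78965e-05.
a₂ = 3.363e+09 · (1.78965e-05)^(2/3) m ≈ 2.301e+06 m = 2.301 Mm.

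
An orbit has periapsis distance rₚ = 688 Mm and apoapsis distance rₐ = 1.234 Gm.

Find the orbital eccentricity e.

Convert to SI: rₚ = 688 Mm = 6.88e+08 m; rₐ = 1.234 Gm = 1.234e+09 m.
e = (rₐ − rₚ) / (rₐ + rₚ).
e = (1.234e+09 − 6.88e+08) / (1.234e+09 + 6.88e+08) = 5.46e+08 / 1.922e+09 ≈ 0.2841.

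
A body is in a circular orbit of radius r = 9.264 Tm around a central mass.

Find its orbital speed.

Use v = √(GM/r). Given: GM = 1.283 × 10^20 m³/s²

Convert to SI: r = 9.264 Tm = 9.264e+12 m.
For a circular orbit, gravity supplies the centripetal force, so v = √(GM / r).
v = √(1.283e+20 / 9.264e+12) m/s ≈ 3721 m/s = 3.721 km/s.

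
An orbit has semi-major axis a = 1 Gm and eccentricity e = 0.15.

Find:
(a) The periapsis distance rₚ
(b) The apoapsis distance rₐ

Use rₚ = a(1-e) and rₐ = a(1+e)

Convert to SI: a = 1 Gm = 1e+09 m.
(a) rₚ = a(1 − e) = 1e+09 · (1 − 0.15) = 1e+09 · 0.85 ≈ 8.5e+08 m = 850 Mm.
(b) rₐ = a(1 + e) = 1e+09 · (1 + 0.15) = 1e+09 · 1.15 ≈ 1.15e+09 m = 1.15 Gm.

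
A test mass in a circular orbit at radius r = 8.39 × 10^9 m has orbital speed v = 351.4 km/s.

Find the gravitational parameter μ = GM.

Convert to SI: v = 351.4 km/s = 351400 m/s.
For a circular orbit v² = GM/r, so GM = v² · r.
GM = (351400)² · 8.39e+09 m³/s² ≈ 1.036e+21 m³/s² = 1.036 × 10^21 m³/s².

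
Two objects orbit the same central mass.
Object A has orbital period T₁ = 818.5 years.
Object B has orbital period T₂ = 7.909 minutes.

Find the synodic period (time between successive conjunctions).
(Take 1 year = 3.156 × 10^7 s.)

Convert to SI: T₁ = 818.5 years = 2.58319e+10 s; T₂ = 7.909 minutes = 474.54 s.
T_syn = |T₁ · T₂ / (T₁ − T₂)|.
T_syn = |2.58319e+10 · 474.54 / (2.58319e+10 − 474.54)| s ≈ 474.5 s = 7.909 minutes.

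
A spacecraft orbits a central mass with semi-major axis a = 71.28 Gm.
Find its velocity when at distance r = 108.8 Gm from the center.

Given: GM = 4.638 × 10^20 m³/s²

Convert to SI: a = 71.28 Gm = 7.128e+10 m; r = 108.8 Gm = 1.088e+11 m.
Vis-viva: v = √(GM · (2/r − 1/a)).
2/r − 1/a = 2/1.088e+11 − 1/7.128e+10 = 4.35317e-12 m⁻¹.
v = √(4.638e+20 · 4.35317e-12) m/s ≈ 4.493e+04 m/s = 44.93 km/s.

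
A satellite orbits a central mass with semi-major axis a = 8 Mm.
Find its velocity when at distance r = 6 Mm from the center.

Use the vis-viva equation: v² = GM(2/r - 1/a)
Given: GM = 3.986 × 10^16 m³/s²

Convert to SI: a = 8 Mm = 8e+06 m; r = 6 Mm = 6e+06 m.
Vis-viva: v = √(GM · (2/r − 1/a)).
2/r − 1/a = 2/6e+06 − 1/8e+06 = 2.08333e-07 m⁻¹.
v = √(3.986e+16 · 2.08333e-07) m/s ≈ 9.113e+04 m/s = 91.13 km/s.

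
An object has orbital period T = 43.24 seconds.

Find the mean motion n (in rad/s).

n = 2π / T.
n = 2π / 43.24 s ≈ 0.1453 rad/s.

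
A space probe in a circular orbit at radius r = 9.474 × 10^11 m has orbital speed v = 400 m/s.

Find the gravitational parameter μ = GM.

For a circular orbit v² = GM/r, so GM = v² · r.
GM = (400)² · 9.474e+11 m³/s² ≈ 1.516e+17 m³/s² = 1.516 × 10^17 m³/s².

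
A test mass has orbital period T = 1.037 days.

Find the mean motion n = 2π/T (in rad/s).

Convert to SI: T = 1.037 days = 89596.8 s.
n = 2π / T.
n = 2π / 89596.8 s ≈ 7.013e-05 rad/s.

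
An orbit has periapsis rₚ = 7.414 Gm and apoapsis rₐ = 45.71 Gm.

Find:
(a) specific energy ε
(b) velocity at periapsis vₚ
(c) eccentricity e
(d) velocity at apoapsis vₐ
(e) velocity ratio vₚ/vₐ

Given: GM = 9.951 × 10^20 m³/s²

Convert to SI: rₚ = 7.414 Gm = 7.414e+09 m; rₐ = 45.71 Gm = 4.571e+10 m.
(a) With a = (rₚ + rₐ)/2 = 2.6562e+10 m, ε = −GM/(2a) = −9.951e+20/(2 · 2.6562e+10) J/kg ≈ -1.873e+10 J/kg
(b) With a = (rₚ + rₐ)/2 = 2.6562e+10 m, vₚ = √(GM (2/rₚ − 1/a)) = √(9.951e+20 · (2/7.414e+09 − 1/2.6562e+10)) m/s ≈ 4.806e+05 m/s
(c) e = (rₐ − rₚ)/(rₐ + rₚ) = (4.571e+10 − 7.414e+09)/(4.571e+10 + 7.414e+09) ≈ 0.7209
(d) With a = (rₚ + rₐ)/2 = 2.6562e+10 m, vₐ = √(GM (2/rₐ − 1/a)) = √(9.951e+20 · (2/4.571e+10 − 1/2.6562e+10)) m/s ≈ 7.795e+04 m/s
(e) Conservation of angular momentum (rₚvₚ = rₐvₐ) gives vₚ/vₐ = rₐ/rₚ = 4.571e+10/7.414e+09 ≈ 6.165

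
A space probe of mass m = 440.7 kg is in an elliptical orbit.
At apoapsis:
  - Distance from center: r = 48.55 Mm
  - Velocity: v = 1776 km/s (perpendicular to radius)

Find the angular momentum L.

Convert to SI: r = 48.55 Mm = 4.855e+07 m; v = 1776 km/s = 1.776e+06 m/s.
Since v is perpendicular to r, L = m · v · r.
L = 440.7 · 1.776e+06 · 4.855e+07 kg·m²/s ≈ 3.8e+16 kg·m²/s.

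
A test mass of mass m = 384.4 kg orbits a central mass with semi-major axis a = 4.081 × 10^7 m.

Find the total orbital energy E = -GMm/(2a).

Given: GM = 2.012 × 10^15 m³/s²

E = −GMm / (2a).
E = −2.012e+15 · 384.4 / (2 · 4.081e+07) J ≈ -9.476e+09 J = -9.476 GJ.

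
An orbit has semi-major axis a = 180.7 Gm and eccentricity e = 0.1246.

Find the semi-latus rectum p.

Convert to SI: a = 180.7 Gm = 1.807e+11 m.
p = a (1 − e²).
p = 1.807e+11 · (1 − (0.1246)²) = 1.807e+11 · 0.984475 ≈ 1.779e+11 m = 177.9 Gm.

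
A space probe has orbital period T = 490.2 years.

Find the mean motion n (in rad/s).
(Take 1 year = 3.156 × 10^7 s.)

Convert to SI: T = 490.2 years = 1.54707e+10 s.
n = 2π / T.
n = 2π / 1.54707e+10 s ≈ 4.061e-10 rad/s.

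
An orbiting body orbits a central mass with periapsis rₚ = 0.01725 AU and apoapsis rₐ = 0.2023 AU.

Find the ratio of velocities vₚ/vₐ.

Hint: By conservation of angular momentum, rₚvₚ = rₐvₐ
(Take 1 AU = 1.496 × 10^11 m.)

Convert to SI: rₚ = 0.01725 AU = 2.5806e+09 m; rₐ = 0.2023 AU = 3.02641e+10 m.
Conservation of angular momentum gives rₚvₚ = rₐvₐ, so vₚ/vₐ = rₐ/rₚ.
vₚ/vₐ = 3.02641e+10 / 2.5806e+09 ≈ 11.73.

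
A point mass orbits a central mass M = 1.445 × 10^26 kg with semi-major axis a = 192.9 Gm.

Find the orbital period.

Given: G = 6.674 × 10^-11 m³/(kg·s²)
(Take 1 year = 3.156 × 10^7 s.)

Convert to SI: a = 192.9 Gm = 1.929e+11 m.
GM = G · M = 6.674e-11 · 1.445e+26 = 9.64393e+15 m³/s².
Kepler's third law: T = 2π √(a³ / GM).
Substituting a = 1.929e+11 m and GM = 9.64393e+15 m³/s²:
T = 2π √((1.929e+11)³ / 9.64393e+15) s
T ≈ 5.421e+09 s = 171.8 years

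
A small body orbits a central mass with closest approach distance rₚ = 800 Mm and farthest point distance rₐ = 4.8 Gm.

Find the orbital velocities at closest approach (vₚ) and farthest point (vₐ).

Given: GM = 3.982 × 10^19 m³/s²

Convert to SI: rₚ = 800 Mm = 8e+08 m; rₐ = 4.8 Gm = 4.8e+09 m.
Use the vis-viva equation v² = GM(2/r − 1/a) with a = (rₚ + rₐ)/2 = (8e+08 + 4.8e+09)/2 = 2.8e+09 m.
vₚ = √(GM · (2/rₚ − 1/a)) = √(3.982e+19 · (2/8e+08 − 1/2.8e+09)) m/s ≈ 2.921e+05 m/s = 292.1 km/s.
vₐ = √(GM · (2/rₐ − 1/a)) = √(3.982e+19 · (2/4.8e+09 − 1/2.8e+09)) m/s ≈ 4.869e+04 m/s = 48.69 km/s.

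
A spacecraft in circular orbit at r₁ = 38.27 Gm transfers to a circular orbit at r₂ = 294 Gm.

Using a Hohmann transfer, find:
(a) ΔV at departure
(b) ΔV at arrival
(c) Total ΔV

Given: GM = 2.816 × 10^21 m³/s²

Convert to SI: r₁ = 38.27 Gm = 3.827e+10 m; r₂ = 294 Gm = 2.94e+11 m.
Transfer semi-major axis: a_t = (r₁ + r₂)/2 = (3.827e+10 + 2.94e+11)/2 = 1.66135e+11 m.
Circular speeds: v₁ = √(GM/r₁) = 271261 m/s, v₂ = √(GM/r₂) = 97868.4 m/s.
Transfer speeds (vis-viva v² = GM(2/r − 1/a_t)): v₁ᵗ = 360853 m/s, v₂ᵗ = 46972.2 m/s.
(a) ΔV₁ = |v₁ᵗ − v₁| ≈ 8.959e+04 m/s = 89.59 km/s.
(b) ΔV₂ = |v₂ − v₂ᵗ| ≈ 5.09e+04 m/s = 50.9 km/s.
(c) ΔV_total = ΔV₁ + ΔV₂ ≈ 1.405e+05 m/s = 140.5 km/s.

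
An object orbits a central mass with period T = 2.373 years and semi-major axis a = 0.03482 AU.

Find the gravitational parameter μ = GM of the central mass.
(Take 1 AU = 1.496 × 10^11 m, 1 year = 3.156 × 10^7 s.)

Convert to SI: T = 2.373 years = 7.48919e+07 s; a = 0.03482 AU = 5.20907e+09 m.
GM = 4π² · a³ / T².
GM = 4π² · (5.20907e+09)³ / (7.48919e+07)² m³/s² ≈ 9.949e+14 m³/s² = 9.949 × 10^14 m³/s².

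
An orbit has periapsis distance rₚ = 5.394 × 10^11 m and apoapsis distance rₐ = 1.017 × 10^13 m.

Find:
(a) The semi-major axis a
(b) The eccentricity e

(a) a = (rₚ + rₐ) / 2 = (5.394e+11 + 1.017e+13) / 2 ≈ 5.355e+12 m = 5.355 × 10^12 m.
(b) e = (rₐ − rₚ) / (rₐ + rₚ) = (1.017e+13 − 5.394e+11) / (1.017e+13 + 5.394e+11) ≈ 0.8993.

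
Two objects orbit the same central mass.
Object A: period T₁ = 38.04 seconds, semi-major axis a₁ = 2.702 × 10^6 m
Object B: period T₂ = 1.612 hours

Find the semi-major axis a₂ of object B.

Convert to SI: T₂ = 1.612 hours = 5803.2 s.
Kepler's third law: (T₁/T₂)² = (a₁/a₂)³ ⇒ a₂ = a₁ · (T₂/T₁)^(2/3).
T₂/T₁ = 5803.2 / 38.04 = 152.555.
a₂ = 2.702e+06 · (152.555)^(2/3) m ≈ 7.714e+07 m = 7.714 × 10^7 m.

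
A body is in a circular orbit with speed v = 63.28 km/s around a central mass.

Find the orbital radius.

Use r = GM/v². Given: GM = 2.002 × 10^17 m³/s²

Convert to SI: v = 63.28 km/s = 63280 m/s.
For a circular orbit, v² = GM / r, so r = GM / v².
r = 2.002e+17 / (63280)² m ≈ 5e+07 m = 50 Mm.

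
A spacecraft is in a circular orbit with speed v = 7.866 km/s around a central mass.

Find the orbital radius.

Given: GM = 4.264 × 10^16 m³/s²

Convert to SI: v = 7.866 km/s = 7866 m/s.
For a circular orbit, v² = GM / r, so r = GM / v².
r = 4.264e+16 / (7866)² m ≈ 6.891e+08 m = 689.1 Mm.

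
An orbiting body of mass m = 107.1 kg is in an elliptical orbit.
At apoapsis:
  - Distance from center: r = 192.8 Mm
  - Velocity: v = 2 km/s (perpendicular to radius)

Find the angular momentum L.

Convert to SI: r = 192.8 Mm = 1.928e+08 m; v = 2 km/s = 2000 m/s.
Since v is perpendicular to r, L = m · v · r.
L = 107.1 · 2000 · 1.928e+08 kg·m²/s ≈ 4.13e+13 kg·m²/s.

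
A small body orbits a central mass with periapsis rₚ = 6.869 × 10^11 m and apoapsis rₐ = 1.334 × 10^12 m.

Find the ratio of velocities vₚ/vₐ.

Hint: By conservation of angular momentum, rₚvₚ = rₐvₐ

Conservation of angular momentum gives rₚvₚ = rₐvₐ, so vₚ/vₐ = rₐ/rₚ.
vₚ/vₐ = 1.334e+12 / 6.869e+11 ≈ 1.942.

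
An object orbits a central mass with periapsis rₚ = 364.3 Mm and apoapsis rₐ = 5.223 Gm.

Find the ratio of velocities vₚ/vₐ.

Convert to SI: rₚ = 364.3 Mm = 3.643e+08 m; rₐ = 5.223 Gm = 5.223e+09 m.
Conservation of angular momentum gives rₚvₚ = rₐvₐ, so vₚ/vₐ = rₐ/rₚ.
vₚ/vₐ = 5.223e+09 / 3.643e+08 ≈ 14.34.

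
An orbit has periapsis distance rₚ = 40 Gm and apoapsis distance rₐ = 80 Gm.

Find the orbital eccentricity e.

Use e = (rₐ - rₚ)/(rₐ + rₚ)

Convert to SI: rₚ = 40 Gm = 4e+10 m; rₐ = 80 Gm = 8e+10 m.
e = (rₐ − rₚ) / (rₐ + rₚ).
e = (8e+10 − 4e+10) / (8e+10 + 4e+10) = 4e+10 / 1.2e+11 ≈ 0.3333.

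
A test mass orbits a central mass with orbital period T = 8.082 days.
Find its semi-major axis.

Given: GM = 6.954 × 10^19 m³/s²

Convert to SI: T = 8.082 days = 698285 s.
Invert Kepler's third law: a = (GM · T² / (4π²))^(1/3).
Substituting T = 698285 s and GM = 6.954e+19 m³/s²:
a = (6.954e+19 · (698285)² / (4π²))^(1/3) m
a ≈ 9.506e+09 m = 9.506 Gm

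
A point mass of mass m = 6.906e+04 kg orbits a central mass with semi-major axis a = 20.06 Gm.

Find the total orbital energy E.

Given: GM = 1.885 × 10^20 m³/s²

Convert to SI: a = 20.06 Gm = 2.006e+10 m.
E = −GMm / (2a).
E = −1.885e+20 · 6.906e+04 / (2 · 2.006e+10) J ≈ -3.245e+14 J = -324.5 TJ.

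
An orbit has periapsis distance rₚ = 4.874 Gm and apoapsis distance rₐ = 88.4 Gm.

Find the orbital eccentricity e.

Convert to SI: rₚ = 4.874 Gm = 4.874e+09 m; rₐ = 88.4 Gm = 8.84e+10 m.
e = (rₐ − rₚ) / (rₐ + rₚ).
e = (8.84e+10 − 4.874e+09) / (8.84e+10 + 4.874e+09) = 8.3526e+10 / 9.3274e+10 ≈ 0.8955.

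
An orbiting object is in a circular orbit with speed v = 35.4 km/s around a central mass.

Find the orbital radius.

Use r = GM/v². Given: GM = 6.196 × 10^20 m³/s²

Convert to SI: v = 35.4 km/s = 35400 m/s.
For a circular orbit, v² = GM / r, so r = GM / v².
r = 6.196e+20 / (35400)² m ≈ 4.944e+11 m = 494.4 Gm.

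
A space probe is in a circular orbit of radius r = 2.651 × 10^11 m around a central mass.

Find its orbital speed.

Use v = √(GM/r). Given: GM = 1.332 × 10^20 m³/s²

For a circular orbit, gravity supplies the centripetal force, so v = √(GM / r).
v = √(1.332e+20 / 2.651e+11) m/s ≈ 2.242e+04 m/s = 22.42 km/s.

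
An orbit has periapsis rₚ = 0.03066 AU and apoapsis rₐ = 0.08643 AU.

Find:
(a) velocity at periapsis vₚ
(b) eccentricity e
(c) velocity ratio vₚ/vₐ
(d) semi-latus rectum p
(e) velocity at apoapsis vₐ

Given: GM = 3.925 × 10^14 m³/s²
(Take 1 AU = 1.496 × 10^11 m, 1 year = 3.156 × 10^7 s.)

Convert to SI: rₚ = 0.03066 AU = 4.58674e+09 m; rₐ = 0.08643 AU = 1.29299e+10 m.
(a) With a = (rₚ + rₐ)/2 = 8.75833e+09 m, vₚ = √(GM (2/rₚ − 1/a)) = √(3.925e+14 · (2/4.58674e+09 − 1/8.75833e+09)) m/s ≈ 355.4 m/s
(b) e = (rₐ − rₚ)/(rₐ + rₚ) = (1.29299e+10 − 4.58674e+09)/(1.29299e+10 + 4.58674e+09) ≈ 0.4763
(c) Conservation of angular momentum (rₚvₚ = rₐvₐ) gives vₚ/vₐ = rₐ/rₚ = 1.29299e+10/4.58674e+09 ≈ 2.819
(d) From a = (rₚ + rₐ)/2 = 8.75833e+09 m and e = (rₐ − rₚ)/(rₐ + rₚ) = 0.4763, p = a(1 − e²) = 8.75833e+09 · (1 − (0.4763)²) ≈ 6.771e+09 m
(e) With a = (rₚ + rₐ)/2 = 8.75833e+09 m, vₐ = √(GM (2/rₐ − 1/a)) = √(3.925e+14 · (2/1.29299e+10 − 1/8.75833e+09)) m/s ≈ 126.1 m/s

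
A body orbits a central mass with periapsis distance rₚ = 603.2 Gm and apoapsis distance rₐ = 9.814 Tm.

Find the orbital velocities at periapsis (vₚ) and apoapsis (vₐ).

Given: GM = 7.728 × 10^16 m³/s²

Convert to SI: rₚ = 603.2 Gm = 6.032e+11 m; rₐ = 9.814 Tm = 9.814e+12 m.
Use the vis-viva equation v² = GM(2/r − 1/a) with a = (rₚ + rₐ)/2 = (6.032e+11 + 9.814e+12)/2 = 5.2086e+12 m.
vₚ = √(GM · (2/rₚ − 1/a)) = √(7.728e+16 · (2/6.032e+11 − 1/5.2086e+12)) m/s ≈ 491.3 m/s = 491.3 m/s.
vₐ = √(GM · (2/rₐ − 1/a)) = √(7.728e+16 · (2/9.814e+12 − 1/5.2086e+12)) m/s ≈ 30.2 m/s = 30.2 m/s.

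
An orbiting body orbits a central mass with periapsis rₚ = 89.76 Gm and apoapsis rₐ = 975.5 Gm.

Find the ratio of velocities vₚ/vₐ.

Convert to SI: rₚ = 89.76 Gm = 8.976e+10 m; rₐ = 975.5 Gm = 9.755e+11 m.
Conservation of angular momentum gives rₚvₚ = rₐvₐ, so vₚ/vₐ = rₐ/rₚ.
vₚ/vₐ = 9.755e+11 / 8.976e+10 ≈ 10.87.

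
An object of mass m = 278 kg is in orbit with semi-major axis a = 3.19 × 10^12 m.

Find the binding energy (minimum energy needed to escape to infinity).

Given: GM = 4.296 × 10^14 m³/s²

Total orbital energy is E = −GMm/(2a); binding energy is E_bind = −E = GMm/(2a).
E_bind = 4.296e+14 · 278 / (2 · 3.19e+12) J ≈ 1.872e+04 J = 18.72 kJ.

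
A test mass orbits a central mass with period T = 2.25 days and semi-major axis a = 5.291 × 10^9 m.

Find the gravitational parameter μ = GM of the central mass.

Convert to SI: T = 2.25 days = 194400 s.
GM = 4π² · a³ / T².
GM = 4π² · (5.291e+09)³ / (194400)² m³/s² ≈ 1.547e+20 m³/s² = 1.547 × 10^20 m³/s².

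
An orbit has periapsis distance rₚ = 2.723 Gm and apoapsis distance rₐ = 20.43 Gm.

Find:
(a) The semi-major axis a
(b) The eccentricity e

Convert to SI: rₚ = 2.723 Gm = 2.723e+09 m; rₐ = 20.43 Gm = 2.043e+10 m.
(a) a = (rₚ + rₐ) / 2 = (2.723e+09 + 2.043e+10) / 2 ≈ 1.158e+10 m = 11.58 Gm.
(b) e = (rₐ − rₚ) / (rₐ + rₚ) = (2.043e+10 − 2.723e+09) / (2.043e+10 + 2.723e+09) ≈ 0.7648.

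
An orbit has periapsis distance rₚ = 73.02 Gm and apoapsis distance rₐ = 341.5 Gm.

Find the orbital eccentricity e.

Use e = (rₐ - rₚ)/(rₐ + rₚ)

Convert to SI: rₚ = 73.02 Gm = 7.302e+10 m; rₐ = 341.5 Gm = 3.415e+11 m.
e = (rₐ − rₚ) / (rₐ + rₚ).
e = (3.415e+11 − 7.302e+10) / (3.415e+11 + 7.302e+10) = 2.6848e+11 / 4.1452e+11 ≈ 0.6477.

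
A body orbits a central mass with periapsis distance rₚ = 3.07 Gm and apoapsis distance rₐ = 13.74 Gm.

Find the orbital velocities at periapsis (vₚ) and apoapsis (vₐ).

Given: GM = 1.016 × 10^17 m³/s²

Convert to SI: rₚ = 3.07 Gm = 3.07e+09 m; rₐ = 13.74 Gm = 1.374e+10 m.
Use the vis-viva equation v² = GM(2/r − 1/a) with a = (rₚ + rₐ)/2 = (3.07e+09 + 1.374e+10)/2 = 8.405e+09 m.
vₚ = √(GM · (2/rₚ − 1/a)) = √(1.016e+17 · (2/3.07e+09 − 1/8.405e+09)) m/s ≈ 7355 m/s = 7.355 km/s.
vₐ = √(GM · (2/rₐ − 1/a)) = √(1.016e+17 · (2/1.374e+10 − 1/8.405e+09)) m/s ≈ 1643 m/s = 1.643 km/s.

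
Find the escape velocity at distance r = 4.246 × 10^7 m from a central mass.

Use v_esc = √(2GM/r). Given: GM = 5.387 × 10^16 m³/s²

Escape velocity comes from setting total energy to zero: ½v² − GM/r = 0 ⇒ v_esc = √(2GM / r).
v_esc = √(2 · 5.387e+16 / 4.246e+07) m/s ≈ 5.037e+04 m/s = 50.37 km/s.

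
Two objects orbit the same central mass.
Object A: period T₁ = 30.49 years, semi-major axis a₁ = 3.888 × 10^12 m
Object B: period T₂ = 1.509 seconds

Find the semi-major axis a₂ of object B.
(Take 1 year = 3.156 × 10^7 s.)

Convert to SI: T₁ = 30.49 years = 9.62264e+08 s.
Kepler's third law: (T₁/T₂)² = (a₁/a₂)³ ⇒ a₂ = a₁ · (T₂/T₁)^(2/3).
T₂/T₁ = 1.509 / 9.62264e+08 = 1.56818e-09.
a₂ = 3.888e+12 · (1.56818e-09)^(2/3) m ≈ 5.248e+06 m = 5.248 × 10^6 m.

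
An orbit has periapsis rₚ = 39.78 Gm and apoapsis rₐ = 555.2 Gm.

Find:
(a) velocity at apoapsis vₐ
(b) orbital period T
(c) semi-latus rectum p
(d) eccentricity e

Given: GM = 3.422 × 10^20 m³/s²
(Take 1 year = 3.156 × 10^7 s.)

Convert to SI: rₚ = 39.78 Gm = 3.978e+10 m; rₐ = 555.2 Gm = 5.552e+11 m.
(a) With a = (rₚ + rₐ)/2 = 2.9749e+11 m, vₐ = √(GM (2/rₐ − 1/a)) = √(3.422e+20 · (2/5.552e+11 − 1/2.9749e+11)) m/s ≈ 9078 m/s
(b) With a = (rₚ + rₐ)/2 = 2.9749e+11 m, T = 2π √(a³/GM) = 2π √((2.9749e+11)³/3.422e+20) s ≈ 5.511e+07 s
(c) From a = (rₚ + rₐ)/2 = 2.9749e+11 m and e = (rₐ − rₚ)/(rₐ + rₚ) = 0.866281, p = a(1 − e²) = 2.9749e+11 · (1 − (0.866281)²) ≈ 7.424e+10 m
(d) e = (rₐ − rₚ)/(rₐ + rₚ) = (5.552e+11 − 3.978e+10)/(5.552e+11 + 3.978e+10) ≈ 0.8663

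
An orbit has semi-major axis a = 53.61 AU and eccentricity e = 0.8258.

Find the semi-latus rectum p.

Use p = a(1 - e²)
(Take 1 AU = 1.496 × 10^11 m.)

Convert to SI: a = 53.61 AU = 8.02006e+12 m.
p = a (1 − e²).
p = 8.02006e+12 · (1 − (0.8258)²) = 8.02006e+12 · 0.318054 ≈ 2.551e+12 m = 17.05 AU.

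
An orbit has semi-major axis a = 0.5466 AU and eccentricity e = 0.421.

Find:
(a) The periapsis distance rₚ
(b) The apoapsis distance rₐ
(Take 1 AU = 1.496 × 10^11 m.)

Convert to SI: a = 0.5466 AU = 8.17714e+10 m.
(a) rₚ = a(1 − e) = 8.17714e+10 · (1 − 0.421) = 8.17714e+10 · 0.579 ≈ 4.735e+10 m = 0.3165 AU.
(b) rₐ = a(1 + e) = 8.17714e+10 · (1 + 0.421) = 8.17714e+10 · 1.421 ≈ 1.162e+11 m = 0.7767 AU.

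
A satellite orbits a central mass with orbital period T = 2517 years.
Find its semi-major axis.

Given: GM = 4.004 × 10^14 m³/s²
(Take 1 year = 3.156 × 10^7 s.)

Convert to SI: T = 2517 years = 7.94365e+10 s.
Invert Kepler's third law: a = (GM · T² / (4π²))^(1/3).
Substituting T = 7.94365e+10 s and GM = 4.004e+14 m³/s²:
a = (4.004e+14 · (7.94365e+10)² / (4π²))^(1/3) m
a ≈ 4e+11 m = 400 Gm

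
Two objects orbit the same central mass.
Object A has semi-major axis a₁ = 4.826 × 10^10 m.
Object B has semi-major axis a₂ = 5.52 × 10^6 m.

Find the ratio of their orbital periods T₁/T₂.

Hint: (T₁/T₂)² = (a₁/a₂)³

From Kepler's third law, (T₁/T₂)² = (a₁/a₂)³, so T₁/T₂ = (a₁/a₂)^(3/2).
a₁/a₂ = 4.826e+10 / 5.52e+06 = 8742.75.
T₁/T₂ = (8742.75)^(3/2) ≈ 8.175e+05.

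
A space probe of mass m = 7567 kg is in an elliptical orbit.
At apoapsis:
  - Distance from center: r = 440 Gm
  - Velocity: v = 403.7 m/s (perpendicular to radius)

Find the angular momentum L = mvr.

Convert to SI: r = 440 Gm = 4.4e+11 m.
Since v is perpendicular to r, L = m · v · r.
L = 7567 · 403.7 · 4.4e+11 kg·m²/s ≈ 1.344e+18 kg·m²/s.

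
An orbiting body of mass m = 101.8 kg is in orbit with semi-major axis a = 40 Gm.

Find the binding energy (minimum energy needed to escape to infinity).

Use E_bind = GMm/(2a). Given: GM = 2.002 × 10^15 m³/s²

Convert to SI: a = 40 Gm = 4e+10 m.
Total orbital energy is E = −GMm/(2a); binding energy is E_bind = −E = GMm/(2a).
E_bind = 2.002e+15 · 101.8 / (2 · 4e+10) J ≈ 2.548e+06 J = 2.548 MJ.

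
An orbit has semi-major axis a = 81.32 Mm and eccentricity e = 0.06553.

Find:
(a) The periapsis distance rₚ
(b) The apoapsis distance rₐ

Convert to SI: a = 81.32 Mm = 8.132e+07 m.
(a) rₚ = a(1 − e) = 8.132e+07 · (1 − 0.06553) = 8.132e+07 · 0.93447 ≈ 7.599e+07 m = 75.99 Mm.
(b) rₐ = a(1 + e) = 8.132e+07 · (1 + 0.06553) = 8.132e+07 · 1.06553 ≈ 8.665e+07 m = 86.65 Mm.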